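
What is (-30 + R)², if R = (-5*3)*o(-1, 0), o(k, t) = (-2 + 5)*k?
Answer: 225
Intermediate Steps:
o(k, t) = 3*k
R = 45 (R = (-5*3)*(3*(-1)) = -15*(-3) = 45)
(-30 + R)² = (-30 + 45)² = 15² = 225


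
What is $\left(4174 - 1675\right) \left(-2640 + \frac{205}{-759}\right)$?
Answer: $- \frac{1669302845}{253} \approx -6.598 \cdot 10^{6}$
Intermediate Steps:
$\left(4174 - 1675\right) \left(-2640 + \frac{205}{-759}\right) = 2499 \left(-2640 + 205 \left(- \frac{1}{759}\right)\right) = 2499 \left(-2640 - \frac{205}{759}\right) = 2499 \left(- \frac{2003965}{759}\right) = - \frac{1669302845}{253}$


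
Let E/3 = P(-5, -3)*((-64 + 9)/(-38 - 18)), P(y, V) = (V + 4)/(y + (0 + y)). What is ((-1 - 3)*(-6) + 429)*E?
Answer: -14949/112 ≈ -133.47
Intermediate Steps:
P(y, V) = (4 + V)/(2*y) (P(y, V) = (4 + V)/(y + y) = (4 + V)/((2*y)) = (4 + V)*(1/(2*y)) = (4 + V)/(2*y))
E = -33/112 (E = 3*(((½)*(4 - 3)/(-5))*((-64 + 9)/(-38 - 18))) = 3*(((½)*(-⅕)*1)*(-55/(-56))) = 3*(-(-11)*(-1)/(2*56)) = 3*(-⅒*55/56) = 3*(-11/112) = -33/112 ≈ -0.29464)
((-1 - 3)*(-6) + 429)*E = ((-1 - 3)*(-6) + 429)*(-33/112) = (-4*(-6) + 429)*(-33/112) = (24 + 429)*(-33/112) = 453*(-33/112) = -14949/112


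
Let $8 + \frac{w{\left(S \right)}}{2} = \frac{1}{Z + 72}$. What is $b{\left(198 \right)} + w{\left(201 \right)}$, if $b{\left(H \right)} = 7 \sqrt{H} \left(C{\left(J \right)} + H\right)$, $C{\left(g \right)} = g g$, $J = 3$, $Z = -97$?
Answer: $- \frac{402}{25} + 4347 \sqrt{22} \approx 20373.0$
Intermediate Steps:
$C{\left(g \right)} = g^{2}$
$w{\left(S \right)} = - \frac{402}{25}$ ($w{\left(S \right)} = -16 + \frac{2}{-97 + 72} = -16 + \frac{2}{-25} = -16 + 2 \left(- \frac{1}{25}\right) = -16 - \frac{2}{25} = - \frac{402}{25}$)
$b{\left(H \right)} = 7 \sqrt{H} \left(9 + H\right)$ ($b{\left(H \right)} = 7 \sqrt{H} \left(3^{2} + H\right) = 7 \sqrt{H} \left(9 + H\right)$)
$b{\left(198 \right)} + w{\left(201 \right)} = 7 \sqrt{198} \left(9 + 198\right) - \frac{402}{25} = 7 \cdot 3 \sqrt{22} \cdot 207 - \frac{402}{25} = 4347 \sqrt{22} - \frac{402}{25} = - \frac{402}{25} + 4347 \sqrt{22}$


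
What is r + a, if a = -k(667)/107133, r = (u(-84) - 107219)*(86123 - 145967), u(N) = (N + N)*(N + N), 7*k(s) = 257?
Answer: 3545206396001923/749931 ≈ 4.7274e+9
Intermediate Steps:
k(s) = 257/7 (k(s) = (⅐)*257 = 257/7)
u(N) = 4*N² (u(N) = (2*N)*(2*N) = 4*N²)
r = 4727376780 (r = (4*(-84)² - 107219)*(86123 - 145967) = (4*7056 - 107219)*(-59844) = (28224 - 107219)*(-59844) = -78995*(-59844) = 4727376780)
a = -257/749931 (a = -257/(7*107133) = -1*257/749931 = -257/749931 ≈ -0.00034270)
r + a = 4727376780 - 257/749931 = 3545206396001923/749931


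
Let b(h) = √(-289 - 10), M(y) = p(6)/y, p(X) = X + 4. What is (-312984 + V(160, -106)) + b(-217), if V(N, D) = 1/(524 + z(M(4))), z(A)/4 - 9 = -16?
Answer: -155240063/496 + I*√299 ≈ -3.1298e+5 + 17.292*I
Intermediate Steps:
p(X) = 4 + X
M(y) = 10/y (M(y) = (4 + 6)/y = 10/y)
z(A) = -28 (z(A) = 36 + 4*(-16) = 36 - 64 = -28)
V(N, D) = 1/496 (V(N, D) = 1/(524 - 28) = 1/496)
b(h) = I*√299 (b(h) = √(-299) = I*√299)
(-312984 + V(160, -106)) + b(-217) = (-312984 + 1/496) + I*√299 = -155240063/496 + I*√299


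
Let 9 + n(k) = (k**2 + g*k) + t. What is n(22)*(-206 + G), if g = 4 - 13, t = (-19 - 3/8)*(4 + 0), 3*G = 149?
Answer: -62377/2 ≈ -31189.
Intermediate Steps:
G = 149/3 (G = (1/3)*149 = 149/3 ≈ 49.667)
t = -155/2 (t = (-19 - 3*1/8)*4 = (-19 - 3/8)*4 = -155/8*4 = -155/2 ≈ -77.500)
g = -9
n(k) = -173/2 + k**2 - 9*k (n(k) = -9 + ((k**2 - 9*k) - 155/2) = -9 + (-155/2 + k**2 - 9*k) = -173/2 + k**2 - 9*k)
n(22)*(-206 + G) = (-173/2 + 22**2 - 9*22)*(-206 + 149/3) = (-173/2 + 484 - 198)*(-469/3) = (399/2)*(-469/3) = -62377/2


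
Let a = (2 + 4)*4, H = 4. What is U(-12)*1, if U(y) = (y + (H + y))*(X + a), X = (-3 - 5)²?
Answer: -1760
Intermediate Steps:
X = 64 (X = (-8)² = 64)
a = 24 (a = 6*4 = 24)
U(y) = 352 + 176*y (U(y) = (y + (4 + y))*(64 + 24) = (4 + 2*y)*88 = 352 + 176*y)
U(-12)*1 = (352 + 176*(-12))*1 = (352 - 2112)*1 = -1760*1 = -1760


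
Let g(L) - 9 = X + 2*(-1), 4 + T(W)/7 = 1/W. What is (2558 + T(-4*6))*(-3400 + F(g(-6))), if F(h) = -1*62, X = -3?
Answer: -35031401/4 ≈ -8.7579e+6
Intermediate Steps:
T(W) = -28 + 7/W
g(L) = 4 (g(L) = 9 + (-3 + 2*(-1)) = 9 + (-3 - 2) = 9 - 5 = 4)
F(h) = -62
(2558 + T(-4*6))*(-3400 + F(g(-6))) = (2558 + (-28 + 7/((-4*6))))*(-3400 - 62) = (2558 + (-28 + 7/(-24)))*(-3462) = (2558 + (-28 + 7*(-1/24)))*(-3462) = (2558 + (-28 - 7/24))*(-3462) = (2558 - 679/24)*(-3462) = (60713/24)*(-3462) = -35031401/4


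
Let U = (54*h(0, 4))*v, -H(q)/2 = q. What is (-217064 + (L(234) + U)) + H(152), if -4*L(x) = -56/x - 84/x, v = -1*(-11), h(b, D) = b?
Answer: -50864077/234 ≈ -2.1737e+5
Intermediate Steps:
v = 11
H(q) = -2*q
L(x) = 35/x (L(x) = -(-56/x - 84/x)/4 = -(-35)/x = 35/x)
U = 0 (U = (54*0)*11 = 0*11 = 0)
(-217064 + (L(234) + U)) + H(152) = (-217064 + (35/234 + 0)) - 2*152 = (-217064 + (35*(1/234) + 0)) - 304 = (-217064 + (35/234 + 0)) - 304 = (-217064 + 35/234) - 304 = -50792941/234 - 304 = -50864077/234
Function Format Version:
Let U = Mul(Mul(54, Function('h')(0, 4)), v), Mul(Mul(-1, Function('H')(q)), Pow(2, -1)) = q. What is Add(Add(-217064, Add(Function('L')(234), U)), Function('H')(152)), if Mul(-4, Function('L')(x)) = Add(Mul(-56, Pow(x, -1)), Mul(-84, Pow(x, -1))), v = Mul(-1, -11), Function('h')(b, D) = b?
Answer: Rational(-50864077, 234) ≈ -2.1737e+5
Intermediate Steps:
v = 11
Function('H')(q) = Mul(-2, q)
Function('L')(x) = Mul(35, Pow(x, -1)) (Function('L')(x) = Mul(Rational(-1, 4), Add(Mul(-56, Pow(x, -1)), Mul(-84, Pow(x, -1)))) = Mul(Rational(-1, 4), Mul(-140, Pow(x, -1))) = Mul(35, Pow(x, -1)))
U = 0 (U = Mul(Mul(54, 0), 11) = Mul(0, 11) = 0)
Add(Add(-217064, Add(Function('L')(234), U)), Function('H')(152)) = Add(Add(-217064, Add(Mul(35, Pow(234, -1)), 0)), Mul(-2, 152)) = Add(Add(-217064, Add(Mul(35, Rational(1, 234)), 0)), -304) = Add(Add(-217064, Add(Rational(35, 234), 0)), -304) = Add(Add(-217064, Rational(35, 234)), -304) = Add(Rational(-50792941, 234), -304) = Rational(-50864077, 234)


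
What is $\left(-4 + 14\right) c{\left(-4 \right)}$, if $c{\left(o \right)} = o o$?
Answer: $160$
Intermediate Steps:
$c{\left(o \right)} = o^{2}$
$\left(-4 + 14\right) c{\left(-4 \right)} = \left(-4 + 14\right) \left(-4\right)^{2} = 10 \cdot 16 = 160$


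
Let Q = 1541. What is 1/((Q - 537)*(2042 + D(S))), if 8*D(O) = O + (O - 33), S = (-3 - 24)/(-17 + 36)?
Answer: 38/77735453 ≈ 4.8884e-7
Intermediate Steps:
S = -27/19 ≈ -1.4211
D(O) = -33/8 + O/4 (D(O) = (O + (O - 33))/8 = (O + (-33 + O))/8 = (-33 + 2*O)/8 = -33/8 + O/4)
1/((Q - 537)*(2042 + D(S))) = 1/((1541 - 537)*(2042 + (-33/8 + (¼)*(-27/19)))) = 1/(1004*(2042 + (-33/8 - 27/76))) = 1/(1004*(2042 - 681/152)) = 1/(1004*(309703/152)) = 1/(77735453/38) = 38/77735453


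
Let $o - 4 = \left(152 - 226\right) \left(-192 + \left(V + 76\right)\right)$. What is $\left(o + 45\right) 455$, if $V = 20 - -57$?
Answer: $1335425$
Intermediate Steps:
$V = 77$ ($V = 20 + 57 = 77$)
$o = 2890$ ($o = 4 + \left(152 - 226\right) \left(-192 + \left(77 + 76\right)\right) = 4 - 74 \left(-192 + 153\right) = 4 - -2886 = 4 + 2886 = 2890$)
$\left(o + 45\right) 455 = \left(2890 + 45\right) 455 = 2935 \cdot 455 = 1335425$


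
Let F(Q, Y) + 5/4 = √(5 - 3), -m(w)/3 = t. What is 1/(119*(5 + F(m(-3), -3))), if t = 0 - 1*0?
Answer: 60/22967 - 16*√2/22967 ≈ 0.0016272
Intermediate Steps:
t = 0 (t = 0 + 0 = 0)
m(w) = 0 (m(w) = -3*0 = 0)
F(Q, Y) = -5/4 + √2 (F(Q, Y) = -5/4 + √(5 - 3) = -5/4 + √2)
1/(119*(5 + F(m(-3), -3))) = 1/(119*(5 + (-5/4 + √2))) = 1/(119*(15/4 + √2)) = 1/(1785/4 + 119*√2)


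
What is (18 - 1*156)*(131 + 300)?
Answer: -59478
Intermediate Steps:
(18 - 1*156)*(131 + 300) = (18 - 156)*431 = -138*431 = -59478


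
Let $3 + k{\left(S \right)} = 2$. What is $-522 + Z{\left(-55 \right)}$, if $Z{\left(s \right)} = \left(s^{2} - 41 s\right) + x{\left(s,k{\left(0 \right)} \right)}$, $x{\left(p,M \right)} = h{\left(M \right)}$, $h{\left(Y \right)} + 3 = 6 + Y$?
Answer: $4760$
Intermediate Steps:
$k{\left(S \right)} = -1$ ($k{\left(S \right)} = -3 + 2 = -1$)
$h{\left(Y \right)} = 3 + Y$ ($h{\left(Y \right)} = -3 + \left(6 + Y\right) = 3 + Y$)
$x{\left(p,M \right)} = 3 + M$
$Z{\left(s \right)} = 2 + s^{2} - 41 s$ ($Z{\left(s \right)} = \left(s^{2} - 41 s\right) + \left(3 - 1\right) = \left(s^{2} - 41 s\right) + 2 = 2 + s^{2} - 41 s$)
$-522 + Z{\left(-55 \right)} = -522 + \left(2 + \left(-55\right)^{2} - -2255\right) = -522 + \left(2 + 3025 + 2255\right) = -522 + 5282 = 4760$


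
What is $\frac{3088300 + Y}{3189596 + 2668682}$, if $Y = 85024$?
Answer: $\frac{1586662}{2929139} \approx 0.54168$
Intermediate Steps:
$\frac{3088300 + Y}{3189596 + 2668682} = \frac{3088300 + 85024}{3189596 + 2668682} = \frac{3173324}{5858278} = 3173324 \cdot \frac{1}{5858278} = \frac{1586662}{2929139}$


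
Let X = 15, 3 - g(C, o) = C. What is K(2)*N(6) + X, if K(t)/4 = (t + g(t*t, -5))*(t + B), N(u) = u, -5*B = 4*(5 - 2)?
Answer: 27/5 ≈ 5.4000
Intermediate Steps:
g(C, o) = 3 - C
B = -12/5 (B = -4*(5 - 2)/5 = -4*3/5 = -⅕*12 = -12/5 ≈ -2.4000)
K(t) = 4*(-12/5 + t)*(3 + t - t²) (K(t) = 4*((t + (3 - t*t))*(t - 12/5)) = 4*((t + (3 - t²))*(-12/5 + t)) = 4*((3 + t - t²)*(-12/5 + t)) = 4*((-12/5 + t)*(3 + t - t²)) = 4*(-12/5 + t)*(3 + t - t²))
K(2)*N(6) + X = (-144/5 - 4*2³ + (12/5)*2 + (68/5)*2²)*6 + 15 = (-144/5 - 4*8 + 24/5 + (68/5)*4)*6 + 15 = (-144/5 - 32 + 24/5 + 272/5)*6 + 15 = -8/5*6 + 15 = -48/5 + 15 = 27/5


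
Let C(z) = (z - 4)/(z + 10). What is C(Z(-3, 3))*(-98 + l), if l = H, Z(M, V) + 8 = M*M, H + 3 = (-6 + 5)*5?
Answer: 318/11 ≈ 28.909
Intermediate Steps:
H = -8 (H = -3 + (-6 + 5)*5 = -3 - 1*5 = -3 - 5 = -8)
Z(M, V) = -8 + M² (Z(M, V) = -8 + M*M = -8 + M²)
C(z) = (-4 + z)/(10 + z)
l = -8
C(Z(-3, 3))*(-98 + l) = ((-4 + (-8 + (-3)²))/(10 + (-8 + (-3)²)))*(-98 - 8) = ((-4 + (-8 + 9))/(10 + (-8 + 9)))*(-106) = ((-4 + 1)/(10 + 1))*(-106) = (-3/11)*(-106) = ((1/11)*(-3))*(-106) = -3/11*(-106) = 318/11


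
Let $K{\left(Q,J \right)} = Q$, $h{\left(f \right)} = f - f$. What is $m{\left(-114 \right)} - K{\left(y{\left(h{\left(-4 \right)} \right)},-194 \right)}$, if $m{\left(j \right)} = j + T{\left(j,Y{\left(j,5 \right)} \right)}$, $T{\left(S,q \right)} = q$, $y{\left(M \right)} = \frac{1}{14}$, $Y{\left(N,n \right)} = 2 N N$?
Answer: $\frac{362291}{14} \approx 25878.0$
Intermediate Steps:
$h{\left(f \right)} = 0$
$Y{\left(N,n \right)} = 2 N^{2}$
$y{\left(M \right)} = \frac{1}{14}$
$m{\left(j \right)} = j + 2 j^{2}$
$m{\left(-114 \right)} - K{\left(y{\left(h{\left(-4 \right)} \right)},-194 \right)} = - 114 \left(1 + 2 \left(-114\right)\right) - \frac{1}{14} = - 114 \left(1 - 228\right) - \frac{1}{14} = \left(-114\right) \left(-227\right) - \frac{1}{14} = 25878 - \frac{1}{14} = \frac{362291}{14}$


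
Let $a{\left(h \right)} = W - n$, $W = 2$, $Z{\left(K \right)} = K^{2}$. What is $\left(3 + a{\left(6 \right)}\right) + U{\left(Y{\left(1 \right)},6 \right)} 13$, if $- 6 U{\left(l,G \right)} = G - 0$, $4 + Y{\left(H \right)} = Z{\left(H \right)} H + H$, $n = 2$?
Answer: $-10$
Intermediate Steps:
$Y{\left(H \right)} = -4 + H + H^{3}$ ($Y{\left(H \right)} = -4 + \left(H^{2} H + H\right) = -4 + \left(H^{3} + H\right) = -4 + \left(H + H^{3}\right) = -4 + H + H^{3}$)
$a{\left(h \right)} = 0$ ($a{\left(h \right)} = 2 - 2 = 0$)
$U{\left(l,G \right)} = - \frac{G}{6}$ ($U{\left(l,G \right)} = - \frac{G - 0}{6} = - \frac{G + 0}{6} = - \frac{G}{6}$)
$\left(3 + a{\left(6 \right)}\right) + U{\left(Y{\left(1 \right)},6 \right)} 13 = \left(3 + 0\right) + \left(- \frac{1}{6}\right) 6 \cdot 13 = 3 - 13 = -10$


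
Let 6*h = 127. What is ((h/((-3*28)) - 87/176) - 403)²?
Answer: 20041192074121/122943744 ≈ 1.6301e+5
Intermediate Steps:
h = 127/6 (h = (⅙)*127 = 127/6 ≈ 21.167)
((h/((-3*28)) - 87/176) - 403)² = ((127/(6*((-3*28))) - 87/176) - 403)² = (((127/6)/(-84) - 87*1/176) - 403)² = (((127/6)*(-1/84) - 87/176) - 403)² = ((-127/504 - 87/176) - 403)² = (-8275/11088 - 403)² = (-4476739/11088)² = 20041192074121/122943744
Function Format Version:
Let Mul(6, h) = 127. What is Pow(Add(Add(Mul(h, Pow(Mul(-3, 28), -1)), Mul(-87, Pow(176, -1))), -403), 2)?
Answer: Rational(20041192074121, 122943744) ≈ 1.6301e+5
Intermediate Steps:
h = Rational(127, 6) (h = Mul(Rational(1, 6), 127) = Rational(127, 6) ≈ 21.167)
Pow(Add(Add(Mul(h, Pow(Mul(-3, 28), -1)), Mul(-87, Pow(176, -1))), -403), 2) = Pow(Add(Add(Mul(Rational(127, 6), Pow(Mul(-3, 28), -1)), Mul(-87, Pow(176, -1))), -403), 2) = Pow(Add(Add(Mul(Rational(127, 6), Pow(-84, -1)), Mul(-87, Rational(1, 176))), -403), 2) = Pow(Add(Add(Mul(Rational(127, 6), Rational(-1, 84)), Rational(-87, 176)), -403), 2) = Pow(Add(Add(Rational(-127, 504), Rational(-87, 176)), -403), 2) = Pow(Add(Rational(-8275, 11088), -403), 2) = Pow(Rational(-4476739, 11088), 2) = Rational(20041192074121, 122943744)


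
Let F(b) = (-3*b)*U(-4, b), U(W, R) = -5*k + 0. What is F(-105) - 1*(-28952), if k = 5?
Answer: 21077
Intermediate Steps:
U(W, R) = -25 (U(W, R) = -5*5 + 0 = -25 + 0 = -25)
F(b) = 75*b (F(b) = -3*b*(-25) = 75*b)
F(-105) - 1*(-28952) = 75*(-105) - 1*(-28952) = -7875 + 28952 = 21077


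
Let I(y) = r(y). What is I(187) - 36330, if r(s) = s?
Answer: -36143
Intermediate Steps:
I(y) = y
I(187) - 36330 = 187 - 36330 = -36143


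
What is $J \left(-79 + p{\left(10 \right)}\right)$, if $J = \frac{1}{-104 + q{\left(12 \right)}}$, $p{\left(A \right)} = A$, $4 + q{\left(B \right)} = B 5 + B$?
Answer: $\frac{23}{12} \approx 1.9167$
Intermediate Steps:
$q{\left(B \right)} = -4 + 6 B$ ($q{\left(B \right)} = -4 + \left(B 5 + B\right) = -4 + \left(5 B + B\right) = -4 + 6 B$)
$J = - \frac{1}{36}$ ($J = \frac{1}{-104 + \left(-4 + 6 \cdot 12\right)} = \frac{1}{-104 + \left(-4 + 72\right)} = \frac{1}{-104 + 68} = \frac{1}{-36} = - \frac{1}{36} \approx -0.027778$)
$J \left(-79 + p{\left(10 \right)}\right) = - \frac{-79 + 10}{36} = \left(- \frac{1}{36}\right) \left(-69\right) = \frac{23}{12}$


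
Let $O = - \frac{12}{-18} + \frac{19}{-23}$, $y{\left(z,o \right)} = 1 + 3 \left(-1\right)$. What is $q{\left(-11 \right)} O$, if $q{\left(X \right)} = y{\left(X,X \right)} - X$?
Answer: $- \frac{33}{23} \approx -1.4348$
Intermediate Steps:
$y{\left(z,o \right)} = -2$ ($y{\left(z,o \right)} = 1 - 3 = -2$)
$O = - \frac{11}{69}$ ($O = \left(-12\right) \left(- \frac{1}{18}\right) + 19 \left(- \frac{1}{23}\right) = \frac{2}{3} - \frac{19}{23} = - \frac{11}{69} \approx -0.15942$)
$q{\left(X \right)} = -2 - X$
$q{\left(-11 \right)} O = \left(-2 - -11\right) \left(- \frac{11}{69}\right) = \left(-2 + 11\right) \left(- \frac{11}{69}\right) = 9 \left(- \frac{11}{69}\right) = - \frac{33}{23}$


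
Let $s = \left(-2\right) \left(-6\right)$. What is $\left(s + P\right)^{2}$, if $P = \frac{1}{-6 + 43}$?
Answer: $\frac{198025}{1369} \approx 144.65$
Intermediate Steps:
$s = 12$
$P = \frac{1}{37} \approx 0.027027$
$\left(s + P\right)^{2} = \left(12 + \frac{1}{37}\right)^{2} = \left(\frac{445}{37}\right)^{2} = \frac{198025}{1369}$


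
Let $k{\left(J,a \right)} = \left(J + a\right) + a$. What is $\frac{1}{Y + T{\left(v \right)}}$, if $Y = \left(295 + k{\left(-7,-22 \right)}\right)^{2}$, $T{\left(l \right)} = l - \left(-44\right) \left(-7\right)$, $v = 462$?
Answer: $\frac{1}{59690} \approx 1.6753 \cdot 10^{-5}$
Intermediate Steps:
$k{\left(J,a \right)} = J + 2 a$
$T{\left(l \right)} = -308 + l$ ($T{\left(l \right)} = l - 308 = -308 + l$)
$Y = 59536$ ($Y = \left(295 + \left(-7 + 2 \left(-22\right)\right)\right)^{2} = \left(295 - 51\right)^{2} = 244^{2} = 59536$)
$\frac{1}{Y + T{\left(v \right)}} = \frac{1}{59536 + \left(-308 + 462\right)} = \frac{1}{59536 + 154} = \frac{1}{59690}$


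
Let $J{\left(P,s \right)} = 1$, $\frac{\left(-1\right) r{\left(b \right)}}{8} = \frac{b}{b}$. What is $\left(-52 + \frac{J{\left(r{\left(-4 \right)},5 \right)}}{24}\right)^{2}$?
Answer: $\frac{1555009}{576} \approx 2699.7$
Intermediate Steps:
$r{\left(b \right)} = -8$ ($r{\left(b \right)} = - 8 \frac{b}{b} = \left(-8\right) 1 = -8$)
$\left(-52 + \frac{J{\left(r{\left(-4 \right)},5 \right)}}{24}\right)^{2} = \left(-52 + 1 \cdot \frac{1}{24}\right)^{2} = \left(-52 + \frac{1}{24}\right)^{2} = \left(- \frac{1247}{24}\right)^{2} = \frac{1555009}{576}$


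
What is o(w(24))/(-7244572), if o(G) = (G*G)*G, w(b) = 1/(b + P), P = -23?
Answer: -1/7244572 ≈ -1.3803e-7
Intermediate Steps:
w(b) = 1/(-23 + b) (w(b) = 1/(b - 23) = 1/(-23 + b))
o(G) = G³ (o(G) = G²*G = G³)
o(w(24))/(-7244572) = (1/(-23 + 24))³/(-7244572) = (1/1)³*(-1/7244572) = 1³*(-1/7244572) = 1*(-1/7244572) = -1/7244572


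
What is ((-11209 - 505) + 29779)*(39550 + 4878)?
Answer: 802591820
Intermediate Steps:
((-11209 - 505) + 29779)*(39550 + 4878) = (-11714 + 29779)*44428 = 18065*44428 = 802591820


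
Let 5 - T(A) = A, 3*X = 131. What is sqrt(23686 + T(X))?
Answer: sqrt(212826)/3 ≈ 153.78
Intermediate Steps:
X = 131/3 (X = (1/3)*131 = 131/3 ≈ 43.667)
T(A) = 5 - A
sqrt(23686 + T(X)) = sqrt(23686 + (5 - 1*131/3)) = sqrt(23686 + (5 - 131/3)) = sqrt(23686 - 116/3) = sqrt(70942/3) = sqrt(212826)/3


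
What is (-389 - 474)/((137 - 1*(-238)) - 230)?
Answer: -863/145 ≈ -5.9517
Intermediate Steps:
(-389 - 474)/((137 - 1*(-238)) - 230) = -863/((137 + 238) - 230) = -863/(375 - 230) = -863/145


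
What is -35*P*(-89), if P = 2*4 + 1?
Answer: 28035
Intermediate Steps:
P = 9 (P = 8 + 1 = 9)
-35*P*(-89) = -35*9*(-89) = -315*(-89) = 28035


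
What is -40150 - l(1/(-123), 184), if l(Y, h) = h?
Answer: -40334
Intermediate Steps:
-40150 - l(1/(-123), 184) = -40150 - 1*184 = -40150 - 184 = -40334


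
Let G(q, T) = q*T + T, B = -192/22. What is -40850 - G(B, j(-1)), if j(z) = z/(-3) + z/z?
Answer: -1347710/33 ≈ -40840.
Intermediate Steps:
j(z) = 1 - z/3 (j(z) = z*(-1/3) + 1 = -z/3 + 1 = 1 - z/3)
B = -96/11 (B = -192*1/22 = -96/11 ≈ -8.7273)
G(q, T) = T + T*q (G(q, T) = T*q + T = T + T*q)
-40850 - G(B, j(-1)) = -40850 - (1 - 1/3*(-1))*(1 - 96/11) = -40850 - (1 + 1/3)*(-85)/11 = -40850 - 4*(-85)/(3*11) = -40850 - 1*(-340/33) = -40850 + 340/33 = -1347710/33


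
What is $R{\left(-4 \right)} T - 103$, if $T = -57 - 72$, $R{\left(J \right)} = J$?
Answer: $413$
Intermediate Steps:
$T = -129$
$R{\left(-4 \right)} T - 103 = \left(-4\right) \left(-129\right) - 103 = 516 - 103 = 413$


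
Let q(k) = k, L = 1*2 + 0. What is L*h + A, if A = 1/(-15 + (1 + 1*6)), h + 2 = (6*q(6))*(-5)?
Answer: -2913/8 ≈ -364.13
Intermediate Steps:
L = 2 (L = 2 + 0 = 2)
h = -182 (h = -2 + (6*6)*(-5) = -2 + 36*(-5) = -2 - 180 = -182)
A = -⅛ (A = 1/(-15 + (1 + 6)) = 1/(-15 + 7) = 1/(-8) = -⅛ ≈ -0.12500)
L*h + A = 2*(-182) - ⅛ = -364 - ⅛ = -2913/8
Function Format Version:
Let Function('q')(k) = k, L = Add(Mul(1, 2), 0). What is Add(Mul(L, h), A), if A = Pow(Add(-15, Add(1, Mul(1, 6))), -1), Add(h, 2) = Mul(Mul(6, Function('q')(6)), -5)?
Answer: Rational(-2913, 8) ≈ -364.13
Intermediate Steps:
L = 2 (L = Add(2, 0) = 2)
h = -182 (h = Add(-2, Mul(Mul(6, 6), -5)) = Add(-2, Mul(36, -5)) = Add(-2, -180) = -182)
A = Rational(-1, 8) (A = Pow(Add(-15, Add(1, 6)), -1) = Pow(Add(-15, 7), -1) = Pow(-8, -1) = Rational(-1, 8) ≈ -0.12500)
Add(Mul(L, h), A) = Add(Mul(2, -182), Rational(-1, 8)) = Add(-364, Rational(-1, 8)) = Rational(-2913, 8)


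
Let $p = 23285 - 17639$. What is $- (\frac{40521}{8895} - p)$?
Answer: $\frac{16726883}{2965} \approx 5641.4$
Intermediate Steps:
$p = 5646$ ($p = 23285 - 17639 = 5646$)
$- (\frac{40521}{8895} - p) = - (\frac{40521}{8895} - 5646) = - (40521 \cdot \frac{1}{8895} - 5646) = - (\frac{13507}{2965} - 5646) = \left(-1\right) \left(- \frac{16726883}{2965}\right) = \frac{16726883}{2965}$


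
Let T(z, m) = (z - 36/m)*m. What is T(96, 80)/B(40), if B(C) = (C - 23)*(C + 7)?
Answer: 7644/799 ≈ 9.5670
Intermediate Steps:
B(C) = (-23 + C)*(7 + C)
T(z, m) = m*(z - 36/m)
T(96, 80)/B(40) = (-36 + 80*96)/(-161 + 40² - 16*40) = (-36 + 7680)/(-161 + 1600 - 640) = 7644/799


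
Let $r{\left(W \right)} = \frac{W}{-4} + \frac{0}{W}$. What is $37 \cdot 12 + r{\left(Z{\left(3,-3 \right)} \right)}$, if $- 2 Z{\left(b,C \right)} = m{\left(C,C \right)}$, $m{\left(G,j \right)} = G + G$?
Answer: $\frac{1773}{4} \approx 443.25$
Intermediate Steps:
$m{\left(G,j \right)} = 2 G$
$Z{\left(b,C \right)} = - C$ ($Z{\left(b,C \right)} = - \frac{2 C}{2} = - C$)
$r{\left(W \right)} = - \frac{W}{4}$ ($r{\left(W \right)} = W \left(- \frac{1}{4}\right) + 0 = - \frac{W}{4} + 0 = - \frac{W}{4}$)
$37 \cdot 12 + r{\left(Z{\left(3,-3 \right)} \right)} = 37 \cdot 12 - \frac{\left(-1\right) \left(-3\right)}{4} = 444 - \frac{3}{4} = \frac{1773}{4}$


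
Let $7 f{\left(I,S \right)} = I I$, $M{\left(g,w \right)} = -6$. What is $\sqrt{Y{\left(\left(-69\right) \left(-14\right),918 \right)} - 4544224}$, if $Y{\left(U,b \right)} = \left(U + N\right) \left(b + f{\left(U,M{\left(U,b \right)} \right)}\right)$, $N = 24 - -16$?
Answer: $2 \sqrt{32621783} \approx 11423.0$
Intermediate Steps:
$f{\left(I,S \right)} = \frac{I^{2}}{7}$ ($f{\left(I,S \right)} = \frac{I I}{7} = \frac{I^{2}}{7}$)
$N = 40$ ($N = 24 + 16 = 40$)
$Y{\left(U,b \right)} = \left(40 + U\right) \left(b + \frac{U^{2}}{7}\right)$ ($Y{\left(U,b \right)} = \left(U + 40\right) \left(b + \frac{U^{2}}{7}\right) = \left(40 + U\right) \left(b + \frac{U^{2}}{7}\right)$)
$\sqrt{Y{\left(\left(-69\right) \left(-14\right),918 \right)} - 4544224} = \sqrt{\left(40 \cdot 918 + \frac{\left(\left(-69\right) \left(-14\right)\right)^{3}}{7} + \frac{40 \left(\left(-69\right) \left(-14\right)\right)^{2}}{7} + \left(-69\right) \left(-14\right) 918\right) - 4544224} = \sqrt{\left(36720 + \frac{966^{3}}{7} + \frac{40 \cdot 966^{2}}{7} + 966 \cdot 918\right) - 4544224} = \sqrt{\left(36720 + \frac{1}{7} \cdot 901428696 + \frac{40}{7} \cdot 933156 + 886788\right) - 4544224} = \sqrt{\left(36720 + 128775528 + 5332320 + 886788\right) - 4544224} = \sqrt{135031356 - 4544224} = \sqrt{130487132} = 2 \sqrt{32621783}$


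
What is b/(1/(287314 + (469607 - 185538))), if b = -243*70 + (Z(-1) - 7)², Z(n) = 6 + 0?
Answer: -9718653447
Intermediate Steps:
Z(n) = 6
b = -17009 (b = -243*70 + (6 - 7)² = -17010 + (-1)² = -17010 + 1 = -17009)
b/(1/(287314 + (469607 - 185538))) = -17009/(1/(287314 + (469607 - 185538))) = -17009/(1/(287314 + 284069)) = -17009/(1/571383) = -17009/1/571383 = -17009*571383 = -9718653447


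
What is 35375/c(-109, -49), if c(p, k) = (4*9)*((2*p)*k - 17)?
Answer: 7075/76788 ≈ 0.092137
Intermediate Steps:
c(p, k) = -612 + 72*k*p (c(p, k) = 36*(2*k*p - 17) = 36*(-17 + 2*k*p) = -612 + 72*k*p)
35375/c(-109, -49) = 35375/(-612 + 72*(-49)*(-109)) = 35375/(-612 + 384552) = 35375/383940 = 35375*(1/383940) = 7075/76788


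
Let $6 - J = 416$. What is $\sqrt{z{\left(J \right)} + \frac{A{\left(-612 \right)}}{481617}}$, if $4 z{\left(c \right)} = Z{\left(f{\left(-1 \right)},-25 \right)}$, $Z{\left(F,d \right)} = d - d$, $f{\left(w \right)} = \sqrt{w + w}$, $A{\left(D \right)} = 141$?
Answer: $\frac{\sqrt{7545333}}{160539} \approx 0.01711$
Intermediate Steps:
$J = -410$ ($J = 6 - 416 = -410$)
$f{\left(w \right)} = \sqrt{2} \sqrt{w}$ ($f{\left(w \right)} = \sqrt{2 w} = \sqrt{2} \sqrt{w}$)
$Z{\left(F,d \right)} = 0$
$z{\left(c \right)} = 0$ ($z{\left(c \right)} = \frac{1}{4} \cdot 0 = 0$)
$\sqrt{z{\left(J \right)} + \frac{A{\left(-612 \right)}}{481617}} = \sqrt{0 + \frac{141}{481617}} = \sqrt{0 + 141 \cdot \frac{1}{481617}} = \sqrt{0 + \frac{47}{160539}} = \sqrt{\frac{47}{160539}} = \frac{\sqrt{7545333}}{160539}$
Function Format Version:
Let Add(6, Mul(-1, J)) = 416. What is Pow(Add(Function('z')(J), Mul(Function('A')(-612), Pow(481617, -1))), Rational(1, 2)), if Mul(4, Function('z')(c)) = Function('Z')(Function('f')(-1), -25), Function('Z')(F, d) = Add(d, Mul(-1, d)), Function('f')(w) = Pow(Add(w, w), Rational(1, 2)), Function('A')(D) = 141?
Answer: Mul(Rational(1, 160539), Pow(7545333, Rational(1, 2))) ≈ 0.017110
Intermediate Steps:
J = -410 (J = Add(6, Mul(-1, 416)) = Add(6, -416) = -410)
Function('f')(w) = Mul(Pow(2, Rational(1, 2)), Pow(w, Rational(1, 2))) (Function('f')(w) = Pow(Mul(2, w), Rational(1, 2)) = Mul(Pow(2, Rational(1, 2)), Pow(w, Rational(1, 2))))
Function('Z')(F, d) = 0
Function('z')(c) = 0 (Function('z')(c) = Mul(Rational(1, 4), 0) = 0)
Pow(Add(Function('z')(J), Mul(Function('A')(-612), Pow(481617, -1))), Rational(1, 2)) = Pow(Add(0, Mul(141, Pow(481617, -1))), Rational(1, 2)) = Pow(Add(0, Mul(141, Rational(1, 481617))), Rational(1, 2)) = Pow(Add(0, Rational(47, 160539)), Rational(1, 2)) = Pow(Rational(47, 160539), Rational(1, 2)) = Mul(Rational(1, 160539), Pow(7545333, Rational(1, 2)))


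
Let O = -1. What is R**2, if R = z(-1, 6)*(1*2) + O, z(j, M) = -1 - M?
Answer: 225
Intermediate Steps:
R = -15 (R = (-1 - 1*6)*(1*2) - 1 = (-1 - 6)*2 - 1 = -7*2 - 1 = -14 - 1 = -15)
R**2 = (-15)**2 = 225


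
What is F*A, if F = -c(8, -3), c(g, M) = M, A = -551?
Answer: -1653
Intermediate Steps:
F = 3 (F = -1*(-3) = 3)
F*A = 3*(-551) = -1653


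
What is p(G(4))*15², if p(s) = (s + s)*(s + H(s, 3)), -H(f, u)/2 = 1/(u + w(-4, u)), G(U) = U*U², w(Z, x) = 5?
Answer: 1836000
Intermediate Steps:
G(U) = U³
H(f, u) = -2/(5 + u) (H(f, u) = -2/(u + 5) = -2/(5 + u))
p(s) = 2*s*(-¼ + s) (p(s) = (s + s)*(s - 2/(5 + 3)) = (2*s)*(s - 2/8) = (2*s)*(s - 2*⅛) = (2*s)*(s - ¼) = (2*s)*(-¼ + s) = 2*s*(-¼ + s))
p(G(4))*15² = ((½)*4³*(-1 + 4*4³))*15² = ((½)*64*(-1 + 4*64))*225 = ((½)*64*(-1 + 256))*225 = ((½)*64*255)*225 = 8160*225 = 1836000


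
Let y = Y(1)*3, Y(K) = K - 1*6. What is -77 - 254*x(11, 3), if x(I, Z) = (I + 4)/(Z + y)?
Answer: 481/2 ≈ 240.50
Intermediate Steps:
Y(K) = -6 + K (Y(K) = K - 6 = -6 + K)
y = -15 (y = (-6 + 1)*3 = -5*3 = -15)
x(I, Z) = (4 + I)/(-15 + Z) (x(I, Z) = (I + 4)/(Z - 15) = (4 + I)/(-15 + Z))
-77 - 254*x(11, 3) = -77 - 254*(4 + 11)/(-15 + 3) = -77 - 254*15/(-12) = -77 - (-127)*15/6 = -77 - 254*(-5/4) = -77 + 635/2 = 481/2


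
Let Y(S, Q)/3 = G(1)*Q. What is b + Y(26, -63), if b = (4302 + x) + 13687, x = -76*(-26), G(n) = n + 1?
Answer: 19587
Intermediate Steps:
G(n) = 1 + n
Y(S, Q) = 6*Q (Y(S, Q) = 3*((1 + 1)*Q) = 3*(2*Q) = 6*Q)
x = 1976
b = 19965 (b = (4302 + 1976) + 13687 = 6278 + 13687 = 19965)
b + Y(26, -63) = 19965 + 6*(-63) = 19965 - 378 = 19587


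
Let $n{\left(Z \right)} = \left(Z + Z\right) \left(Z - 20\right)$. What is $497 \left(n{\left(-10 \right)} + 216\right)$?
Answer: $405552$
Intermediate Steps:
$n{\left(Z \right)} = 2 Z \left(-20 + Z\right)$
$497 \left(n{\left(-10 \right)} + 216\right) = 497 \left(2 \left(-10\right) \left(-20 - 10\right) + 216\right) = 497 \left(2 \left(-10\right) \left(-30\right) + 216\right) = 497 \left(600 + 216\right) = 497 \cdot 816 = 405552$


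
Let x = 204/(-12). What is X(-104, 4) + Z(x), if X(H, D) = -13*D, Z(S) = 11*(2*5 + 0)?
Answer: 58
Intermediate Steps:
x = -17 (x = 204*(-1/12) = -17)
Z(S) = 110 (Z(S) = 11*(10 + 0) = 11*10 = 110)
X(-104, 4) + Z(x) = -13*4 + 110 = -52 + 110 = 58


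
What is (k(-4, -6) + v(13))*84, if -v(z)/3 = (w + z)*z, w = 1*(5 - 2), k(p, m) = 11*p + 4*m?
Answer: -58128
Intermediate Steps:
k(p, m) = 4*m + 11*p
w = 3 (w = 1*3 = 3)
v(z) = -3*z*(3 + z) (v(z) = -3*(3 + z)*z = -3*z*(3 + z))
(k(-4, -6) + v(13))*84 = ((4*(-6) + 11*(-4)) - 3*13*(3 + 13))*84 = ((-24 - 44) - 3*13*16)*84 = (-68 - 624)*84 = -692*84 = -58128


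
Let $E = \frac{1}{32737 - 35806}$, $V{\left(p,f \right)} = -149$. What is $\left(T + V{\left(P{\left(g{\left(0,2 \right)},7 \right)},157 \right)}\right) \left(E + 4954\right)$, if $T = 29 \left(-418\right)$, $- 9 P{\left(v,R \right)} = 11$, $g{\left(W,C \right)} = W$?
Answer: $- \frac{186566136575}{3069} \approx -6.0791 \cdot 10^{7}$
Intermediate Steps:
$P{\left(v,R \right)} = - \frac{11}{9}$ ($P{\left(v,R \right)} = \left(- \frac{1}{9}\right) 11 = - \frac{11}{9}$)
$T = -12122$
$E = - \frac{1}{3069}$ ($E = \frac{1}{-3069} = - \frac{1}{3069} \approx -0.00032584$)
$\left(T + V{\left(P{\left(g{\left(0,2 \right)},7 \right)},157 \right)}\right) \left(E + 4954\right) = \left(-12122 - 149\right) \left(- \frac{1}{3069} + 4954\right) = \left(-12271\right) \frac{15203825}{3069} = - \frac{186566136575}{3069}$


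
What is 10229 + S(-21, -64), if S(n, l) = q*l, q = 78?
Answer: 5237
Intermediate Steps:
S(n, l) = 78*l
10229 + S(-21, -64) = 10229 + 78*(-64) = 10229 - 4992 = 5237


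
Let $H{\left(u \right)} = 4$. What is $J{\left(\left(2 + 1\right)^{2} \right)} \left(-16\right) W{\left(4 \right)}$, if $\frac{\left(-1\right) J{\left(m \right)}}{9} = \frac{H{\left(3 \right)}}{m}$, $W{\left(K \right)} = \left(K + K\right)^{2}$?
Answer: $4096$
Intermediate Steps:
$W{\left(K \right)} = 4 K^{2}$ ($W{\left(K \right)} = \left(2 K\right)^{2} = 4 K^{2}$)
$J{\left(m \right)} = - \frac{36}{m}$ ($J{\left(m \right)} = - 9 \frac{4}{m} = - \frac{36}{m}$)
$J{\left(\left(2 + 1\right)^{2} \right)} \left(-16\right) W{\left(4 \right)} = - \frac{36}{\left(2 + 1\right)^{2}} \left(-16\right) 4 \cdot 4^{2} = - \frac{36}{3^{2}} \left(-16\right) 4 \cdot 16 = - \frac{36}{9} \left(-16\right) 64 = \left(-36\right) \frac{1}{9} \left(-16\right) 64 = \left(-4\right) \left(-16\right) 64 = 64 \cdot 64 = 4096$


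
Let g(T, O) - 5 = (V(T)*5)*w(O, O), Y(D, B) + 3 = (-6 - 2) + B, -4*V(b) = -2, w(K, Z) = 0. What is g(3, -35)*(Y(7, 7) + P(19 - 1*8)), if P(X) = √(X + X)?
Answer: -20 + 5*√22 ≈ 3.4521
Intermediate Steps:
V(b) = ½ (V(b) = -¼*(-2) = ½)
Y(D, B) = -11 + B (Y(D, B) = -3 + ((-6 - 2) + B) = -3 + (-8 + B) = -11 + B)
g(T, O) = 5 (g(T, O) = 5 + ((½)*5)*0 = 5 + (5/2)*0 = 5 + 0 = 5)
P(X) = √2*√X (P(X) = √(2*X) = √2*√X)
g(3, -35)*(Y(7, 7) + P(19 - 1*8)) = 5*((-11 + 7) + √2*√(19 - 1*8)) = 5*(-4 + √2*√(19 - 8)) = 5*(-4 + √2*√11) = 5*(-4 + √22) = -20 + 5*√22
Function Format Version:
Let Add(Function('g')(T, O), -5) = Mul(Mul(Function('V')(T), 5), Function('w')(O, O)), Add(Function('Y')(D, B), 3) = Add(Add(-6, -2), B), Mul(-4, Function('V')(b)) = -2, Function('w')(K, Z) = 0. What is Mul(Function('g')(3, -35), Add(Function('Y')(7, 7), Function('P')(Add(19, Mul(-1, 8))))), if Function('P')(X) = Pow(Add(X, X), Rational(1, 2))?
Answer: Add(-20, Mul(5, Pow(22, Rational(1, 2)))) ≈ 3.4521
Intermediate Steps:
Function('V')(b) = Rational(1, 2) (Function('V')(b) = Mul(Rational(-1, 4), -2) = Rational(1, 2))
Function('Y')(D, B) = Add(-11, B) (Function('Y')(D, B) = Add(-3, Add(Add(-6, -2), B)) = Add(-3, Add(-8, B)) = Add(-11, B))
Function('g')(T, O) = 5 (Function('g')(T, O) = Add(5, Mul(Mul(Rational(1, 2), 5), 0)) = Add(5, Mul(Rational(5, 2), 0)) = Add(5, 0) = 5)
Function('P')(X) = Mul(Pow(2, Rational(1, 2)), Pow(X, Rational(1, 2))) (Function('P')(X) = Pow(Mul(2, X), Rational(1, 2)) = Mul(Pow(2, Rational(1, 2)), Pow(X, Rational(1, 2))))
Mul(Function('g')(3, -35), Add(Function('Y')(7, 7), Function('P')(Add(19, Mul(-1, 8))))) = Mul(5, Add(Add(-11, 7), Mul(Pow(2, Rational(1, 2)), Pow(Add(19, Mul(-1, 8)), Rational(1, 2))))) = Mul(5, Add(-4, Mul(Pow(2, Rational(1, 2)), Pow(Add(19, -8), Rational(1, 2))))) = Mul(5, Add(-4, Mul(Pow(2, Rational(1, 2)), Pow(11, Rational(1, 2))))) = Mul(5, Add(-4, Pow(22, Rational(1, 2)))) = Add(-20, Mul(5, Pow(22, Rational(1, 2))))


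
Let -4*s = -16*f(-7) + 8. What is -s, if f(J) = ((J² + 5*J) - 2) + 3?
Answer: -58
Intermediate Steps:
f(J) = 1 + J² + 5*J (f(J) = (-2 + J² + 5*J) + 3 = 1 + J² + 5*J)
s = 58 (s = -(-16*(1 + (-7)² + 5*(-7)) + 8)/4 = -(-16*(1 + 49 - 35) + 8)/4 = -(-16*15 + 8)/4 = -(-240 + 8)/4 = -¼*(-232) = 58)
-s = -1*58 = -58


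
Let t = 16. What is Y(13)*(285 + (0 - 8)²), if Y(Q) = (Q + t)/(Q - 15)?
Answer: -10121/2 ≈ -5060.5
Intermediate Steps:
Y(Q) = (16 + Q)/(-15 + Q) (Y(Q) = (Q + 16)/(Q - 15) = (16 + Q)/(-15 + Q))
Y(13)*(285 + (0 - 8)²) = ((16 + 13)/(-15 + 13))*(285 + (0 - 8)²) = (29/(-2))*(285 + (-8)²) = (-½*29)*(285 + 64) = -29/2*349 = -10121/2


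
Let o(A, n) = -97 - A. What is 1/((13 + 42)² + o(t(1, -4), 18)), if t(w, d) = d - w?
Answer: 1/2933 ≈ 0.00034095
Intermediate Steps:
1/((13 + 42)² + o(t(1, -4), 18)) = 1/((13 + 42)² + (-97 - (-4 - 1*1))) = 1/(55² + (-97 - (-4 - 1))) = 1/(3025 + (-97 - 1*(-5))) = 1/(3025 + (-97 + 5)) = 1/(3025 - 92) = 1/2933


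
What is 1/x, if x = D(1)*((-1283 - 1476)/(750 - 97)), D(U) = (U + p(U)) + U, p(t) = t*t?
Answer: -653/8277 ≈ -0.078893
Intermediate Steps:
p(t) = t²
D(U) = U² + 2*U (D(U) = (U + U²) + U = U² + 2*U)
x = -8277/653 (x = (1*(2 + 1))*((-1283 - 1476)/(750 - 97)) = (1*3)*(-2759/653) = 3*(-2759*1/653) = 3*(-2759/653) = -8277/653 ≈ -12.675)
1/x = 1/(-8277/653) = -653/8277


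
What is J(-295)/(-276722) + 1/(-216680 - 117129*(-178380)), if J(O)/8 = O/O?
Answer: -238179259319/8238684910600620 ≈ -2.8910e-5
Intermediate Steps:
J(O) = 8 (J(O) = 8*(O/O) = 8*1 = 8)
J(-295)/(-276722) + 1/(-216680 - 117129*(-178380)) = 8/(-276722) + 1/(-216680 - 117129*(-178380)) = 8*(-1/276722) - 1/178380/(-333809) = -4/138361 - 1/333809*(-1/178380) = -4/138361 + 1/59544849420 = -238179259319/8238684910600620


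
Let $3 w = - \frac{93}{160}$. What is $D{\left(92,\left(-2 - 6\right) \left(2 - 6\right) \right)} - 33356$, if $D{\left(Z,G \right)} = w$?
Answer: $- \frac{5336991}{160} \approx -33356.0$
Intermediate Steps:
$w = - \frac{31}{160}$ ($w = \frac{\left(-93\right) \frac{1}{160}}{3} = \frac{1}{3} \left(- \frac{93}{160}\right) = - \frac{31}{160} \approx -0.19375$)
$D{\left(Z,G \right)} = - \frac{31}{160}$
$D{\left(92,\left(-2 - 6\right) \left(2 - 6\right) \right)} - 33356 = - \frac{31}{160} - 33356 = - \frac{5336991}{160}$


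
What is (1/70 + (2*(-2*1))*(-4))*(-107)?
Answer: -119947/70 ≈ -1713.5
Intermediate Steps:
(1/70 + (2*(-2*1))*(-4))*(-107) = (1/70 + (2*(-2))*(-4))*(-107) = (1/70 - 4*(-4))*(-107) = (1/70 + 16)*(-107) = (1121/70)*(-107) = -119947/70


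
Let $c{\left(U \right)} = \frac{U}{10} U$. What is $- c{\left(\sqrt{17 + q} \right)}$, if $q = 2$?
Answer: $- \frac{19}{10} \approx -1.9$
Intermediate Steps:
$c{\left(U \right)} = \frac{U^{2}}{10}$ ($c{\left(U \right)} = U \frac{1}{10} U = \frac{U}{10} U = \frac{U^{2}}{10}$)
$- c{\left(\sqrt{17 + q} \right)} = - \frac{\left(\sqrt{17 + 2}\right)^{2}}{10} = - \frac{\left(\sqrt{19}\right)^{2}}{10} = - \frac{19}{10}$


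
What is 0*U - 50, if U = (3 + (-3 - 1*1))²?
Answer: -50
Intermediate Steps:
U = 1 (U = (3 + (-3 - 1))² = (3 - 4)² = (-1)² = 1)
0*U - 50 = 0*1 - 50 = 0 - 50 = -50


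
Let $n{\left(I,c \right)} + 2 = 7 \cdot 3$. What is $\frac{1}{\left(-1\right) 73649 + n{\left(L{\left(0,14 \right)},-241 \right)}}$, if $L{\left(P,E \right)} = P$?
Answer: $- \frac{1}{73630} \approx -1.3581 \cdot 10^{-5}$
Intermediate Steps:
$n{\left(I,c \right)} = 19$ ($n{\left(I,c \right)} = -2 + 7 \cdot 3 = -2 + 21 = 19$)
$\frac{1}{\left(-1\right) 73649 + n{\left(L{\left(0,14 \right)},-241 \right)}} = \frac{1}{\left(-1\right) 73649 + 19} = \frac{1}{-73649 + 19} = \frac{1}{-73630} = - \frac{1}{73630}$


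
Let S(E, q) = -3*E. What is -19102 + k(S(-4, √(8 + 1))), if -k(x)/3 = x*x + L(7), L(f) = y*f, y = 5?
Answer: -19639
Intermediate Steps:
L(f) = 5*f
k(x) = -105 - 3*x² (k(x) = -3*(x*x + 5*7) = -3*(x² + 35) = -3*(35 + x²) = -105 - 3*x²)
-19102 + k(S(-4, √(8 + 1))) = -19102 + (-105 - 3*(-3*(-4))²) = -19102 + (-105 - 3*12²) = -19102 + (-105 - 3*144) = -19102 + (-105 - 432) = -19102 - 537 = -19639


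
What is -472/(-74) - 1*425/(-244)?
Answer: 73309/9028 ≈ 8.1202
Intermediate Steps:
-472/(-74) - 1*425/(-244) = -472*(-1/74) - 425*(-1/244) = 236/37 + 425/244 = 73309/9028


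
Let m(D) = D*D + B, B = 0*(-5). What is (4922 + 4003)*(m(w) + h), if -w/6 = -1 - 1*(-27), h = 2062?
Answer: 235602150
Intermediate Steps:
B = 0
w = -156 (w = -6*(-1 - 1*(-27)) = -6*(-1 + 27) = -6*26 = -156)
m(D) = D² (m(D) = D*D + 0 = D² + 0 = D²)
(4922 + 4003)*(m(w) + h) = (4922 + 4003)*((-156)² + 2062) = 8925*(24336 + 2062) = 8925*26398 = 235602150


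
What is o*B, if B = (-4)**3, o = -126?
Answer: 8064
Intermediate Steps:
B = -64
o*B = -126*(-64) = 8064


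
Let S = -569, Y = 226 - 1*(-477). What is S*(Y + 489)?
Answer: -678248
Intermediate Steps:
Y = 703 (Y = 226 + 477 = 703)
S*(Y + 489) = -569*(703 + 489) = -569*1192 = -678248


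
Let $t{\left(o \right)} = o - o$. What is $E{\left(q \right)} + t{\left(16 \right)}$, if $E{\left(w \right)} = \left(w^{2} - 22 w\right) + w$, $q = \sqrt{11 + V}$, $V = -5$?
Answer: $6 - 21 \sqrt{6} \approx -45.439$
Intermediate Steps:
$q = \sqrt{6}$ ($q = \sqrt{11 - 5} = \sqrt{6} \approx 2.4495$)
$E{\left(w \right)} = w^{2} - 21 w$
$t{\left(o \right)} = 0$
$E{\left(q \right)} + t{\left(16 \right)} = \sqrt{6} \left(-21 + \sqrt{6}\right) + 0 = \sqrt{6} \left(-21 + \sqrt{6}\right)$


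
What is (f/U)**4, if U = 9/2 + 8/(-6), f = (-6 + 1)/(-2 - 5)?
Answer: 810000/312900721 ≈ 0.0025887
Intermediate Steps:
f = 5/7 (f = -5/(-7) = -5*(-1/7) = 5/7 ≈ 0.71429)
U = 19/6 (U = 9*(1/2) + 8*(-1/6) = 9/2 - 4/3 = 19/6 ≈ 3.1667)
(f/U)**4 = (5/(7*(19/6)))**4 = ((5/7)*(6/19))**4 = (30/133)**4 = 810000/312900721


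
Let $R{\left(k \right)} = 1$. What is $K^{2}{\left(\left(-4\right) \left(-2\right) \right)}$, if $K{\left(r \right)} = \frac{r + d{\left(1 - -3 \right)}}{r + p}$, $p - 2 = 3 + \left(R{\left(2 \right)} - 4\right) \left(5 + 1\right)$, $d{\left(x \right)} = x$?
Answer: $\frac{144}{25} \approx 5.76$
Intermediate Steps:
$p = -13$ ($p = 2 + \left(3 + \left(1 - 4\right) \left(5 + 1\right)\right) = 2 + \left(3 - 18\right) = 2 - 15 = -13$)
$K{\left(r \right)} = \frac{4 + r}{-13 + r}$ ($K{\left(r \right)} = \frac{r + \left(1 - -3\right)}{r - 13} = \frac{r + \left(1 + 3\right)}{-13 + r} = \frac{r + 4}{-13 + r} = \frac{4 + r}{-13 + r}$)
$K^{2}{\left(\left(-4\right) \left(-2\right) \right)} = \left(\frac{4 - -8}{-13 - -8}\right)^{2} = \left(\frac{4 + 8}{-13 + 8}\right)^{2} = \left(\frac{1}{-5} \cdot 12\right)^{2} = \left(\left(- \frac{1}{5}\right) 12\right)^{2} = \left(- \frac{12}{5}\right)^{2} = \frac{144}{25}$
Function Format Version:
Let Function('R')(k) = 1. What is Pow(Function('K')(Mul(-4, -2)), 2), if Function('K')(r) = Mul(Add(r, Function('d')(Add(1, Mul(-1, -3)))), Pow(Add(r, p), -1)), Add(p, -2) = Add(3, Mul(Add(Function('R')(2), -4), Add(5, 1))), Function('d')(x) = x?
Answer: Rational(144, 25) ≈ 5.7600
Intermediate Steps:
p = -13 (p = Add(2, Add(3, Mul(Add(1, -4), Add(5, 1)))) = Add(2, Add(3, Mul(-3, 6))) = Add(2, Add(3, -18)) = Add(2, -15) = -13)
Function('K')(r) = Mul(Pow(Add(-13, r), -1), Add(4, r)) (Function('K')(r) = Mul(Add(r, Add(1, Mul(-1, -3))), Pow(Add(r, -13), -1)) = Mul(Add(r, Add(1, 3)), Pow(Add(-13, r), -1)) = Mul(Add(r, 4), Pow(Add(-13, r), -1)) = Mul(Add(4, r), Pow(Add(-13, r), -1)) = Mul(Pow(Add(-13, r), -1), Add(4, r)))
Pow(Function('K')(Mul(-4, -2)), 2) = Pow(Mul(Pow(Add(-13, Mul(-4, -2)), -1), Add(4, Mul(-4, -2))), 2) = Pow(Mul(Pow(Add(-13, 8), -1), Add(4, 8)), 2) = Pow(Mul(Pow(-5, -1), 12), 2) = Pow(Mul(Rational(-1, 5), 12), 2) = Pow(Rational(-12, 5), 2) = Rational(144, 25)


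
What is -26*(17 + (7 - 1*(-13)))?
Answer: -962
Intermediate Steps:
-26*(17 + (7 - 1*(-13))) = -26*(17 + (7 + 13)) = -26*(17 + 20) = -26*37 = -962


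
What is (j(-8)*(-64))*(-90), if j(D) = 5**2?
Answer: 144000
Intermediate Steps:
j(D) = 25
(j(-8)*(-64))*(-90) = (25*(-64))*(-90) = -1600*(-90) = 144000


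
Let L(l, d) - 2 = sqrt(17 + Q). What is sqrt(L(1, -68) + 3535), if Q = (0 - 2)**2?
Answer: sqrt(3537 + sqrt(21)) ≈ 59.511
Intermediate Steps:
Q = 4 (Q = (-2)**2 = 4)
L(l, d) = 2 + sqrt(21) (L(l, d) = 2 + sqrt(17 + 4) = 2 + sqrt(21))
sqrt(L(1, -68) + 3535) = sqrt((2 + sqrt(21)) + 3535) = sqrt(3537 + sqrt(21))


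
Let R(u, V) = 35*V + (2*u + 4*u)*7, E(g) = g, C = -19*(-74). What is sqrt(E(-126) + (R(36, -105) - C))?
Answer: I*sqrt(3695) ≈ 60.786*I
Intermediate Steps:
C = 1406
R(u, V) = 35*V + 42*u (R(u, V) = 35*V + (6*u)*7 = 35*V + 42*u)
sqrt(E(-126) + (R(36, -105) - C)) = sqrt(-126 + ((35*(-105) + 42*36) - 1*1406)) = sqrt(-126 + ((-3675 + 1512) - 1406)) = sqrt(-126 + (-2163 - 1406)) = sqrt(-126 - 3569) = sqrt(-3695) = I*sqrt(3695)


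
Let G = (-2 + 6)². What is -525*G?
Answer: -8400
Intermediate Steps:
G = 16 (G = 4² = 16)
-525*G = -525*16 = -8400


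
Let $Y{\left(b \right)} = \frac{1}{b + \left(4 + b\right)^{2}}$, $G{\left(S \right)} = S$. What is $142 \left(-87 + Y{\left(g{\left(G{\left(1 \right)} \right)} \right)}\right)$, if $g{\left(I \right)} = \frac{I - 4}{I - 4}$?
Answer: $- \frac{160531}{13} \approx -12349.0$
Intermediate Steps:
$g{\left(I \right)} = 1$ ($g{\left(I \right)} = \frac{-4 + I}{-4 + I} = 1$)
$142 \left(-87 + Y{\left(g{\left(G{\left(1 \right)} \right)} \right)}\right) = 142 \left(-87 + \frac{1}{1 + \left(4 + 1\right)^{2}}\right) = 142 \left(-87 + \frac{1}{1 + 5^{2}}\right) = 142 \left(-87 + \frac{1}{1 + 25}\right) = 142 \left(-87 + \frac{1}{26}\right) = 142 \left(- \frac{2261}{26}\right) = - \frac{160531}{13}$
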